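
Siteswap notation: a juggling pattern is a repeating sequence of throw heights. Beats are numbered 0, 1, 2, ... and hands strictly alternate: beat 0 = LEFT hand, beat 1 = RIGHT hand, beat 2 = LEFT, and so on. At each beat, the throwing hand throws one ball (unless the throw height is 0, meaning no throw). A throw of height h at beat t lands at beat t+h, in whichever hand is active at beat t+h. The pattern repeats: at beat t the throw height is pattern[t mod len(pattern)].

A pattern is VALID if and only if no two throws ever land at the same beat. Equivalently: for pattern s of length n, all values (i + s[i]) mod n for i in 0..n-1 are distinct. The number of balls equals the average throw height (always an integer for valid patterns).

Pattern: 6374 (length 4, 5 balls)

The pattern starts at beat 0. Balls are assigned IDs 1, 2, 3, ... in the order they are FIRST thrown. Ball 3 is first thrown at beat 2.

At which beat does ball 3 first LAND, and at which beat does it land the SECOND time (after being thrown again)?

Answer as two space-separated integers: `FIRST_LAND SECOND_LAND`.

Beat 0 (L): throw ball1 h=6 -> lands@6:L; in-air after throw: [b1@6:L]
Beat 1 (R): throw ball2 h=3 -> lands@4:L; in-air after throw: [b2@4:L b1@6:L]
Beat 2 (L): throw ball3 h=7 -> lands@9:R; in-air after throw: [b2@4:L b1@6:L b3@9:R]
Beat 3 (R): throw ball4 h=4 -> lands@7:R; in-air after throw: [b2@4:L b1@6:L b4@7:R b3@9:R]
Beat 4 (L): throw ball2 h=6 -> lands@10:L; in-air after throw: [b1@6:L b4@7:R b3@9:R b2@10:L]
Beat 5 (R): throw ball5 h=3 -> lands@8:L; in-air after throw: [b1@6:L b4@7:R b5@8:L b3@9:R b2@10:L]
Beat 6 (L): throw ball1 h=7 -> lands@13:R; in-air after throw: [b4@7:R b5@8:L b3@9:R b2@10:L b1@13:R]
Beat 7 (R): throw ball4 h=4 -> lands@11:R; in-air after throw: [b5@8:L b3@9:R b2@10:L b4@11:R b1@13:R]
Beat 8 (L): throw ball5 h=6 -> lands@14:L; in-air after throw: [b3@9:R b2@10:L b4@11:R b1@13:R b5@14:L]
Beat 9 (R): throw ball3 h=3 -> lands@12:L; in-air after throw: [b2@10:L b4@11:R b3@12:L b1@13:R b5@14:L]
Beat 10 (L): throw ball2 h=7 -> lands@17:R; in-air after throw: [b4@11:R b3@12:L b1@13:R b5@14:L b2@17:R]
Beat 11 (R): throw ball4 h=4 -> lands@15:R; in-air after throw: [b3@12:L b1@13:R b5@14:L b4@15:R b2@17:R]
Beat 12 (L): throw ball3 h=6 -> lands@18:L; in-air after throw: [b1@13:R b5@14:L b4@15:R b2@17:R b3@18:L]
Ball 3: thrown@2 h=7 -> first land @9; rethrown@9 h=3 -> second land @12

Answer: 9 12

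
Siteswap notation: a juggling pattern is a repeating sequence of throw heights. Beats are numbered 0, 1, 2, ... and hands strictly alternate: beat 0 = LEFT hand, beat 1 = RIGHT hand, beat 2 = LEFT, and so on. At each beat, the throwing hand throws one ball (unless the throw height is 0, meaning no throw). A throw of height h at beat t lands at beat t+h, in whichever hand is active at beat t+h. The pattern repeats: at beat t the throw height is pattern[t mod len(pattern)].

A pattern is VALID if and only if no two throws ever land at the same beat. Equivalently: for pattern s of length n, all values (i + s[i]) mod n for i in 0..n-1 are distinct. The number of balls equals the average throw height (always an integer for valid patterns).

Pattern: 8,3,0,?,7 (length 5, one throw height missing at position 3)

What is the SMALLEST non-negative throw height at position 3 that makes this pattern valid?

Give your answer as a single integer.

Answer: 2

Derivation:
i=0: (0 + 8) mod 5 = 3
i=1: (1 + 3) mod 5 = 4
i=2: (2 + 0) mod 5 = 2
i=3: s[i]=? (unknown)
i=4: (4 + 7) mod 5 = 1
Known residues: [1, 2, 3, 4]; need a permutation of 0..4, so missing residue r = 0
Need (3 + s) mod 5 = 0; smallest s = (0 - 3) mod 5 = 2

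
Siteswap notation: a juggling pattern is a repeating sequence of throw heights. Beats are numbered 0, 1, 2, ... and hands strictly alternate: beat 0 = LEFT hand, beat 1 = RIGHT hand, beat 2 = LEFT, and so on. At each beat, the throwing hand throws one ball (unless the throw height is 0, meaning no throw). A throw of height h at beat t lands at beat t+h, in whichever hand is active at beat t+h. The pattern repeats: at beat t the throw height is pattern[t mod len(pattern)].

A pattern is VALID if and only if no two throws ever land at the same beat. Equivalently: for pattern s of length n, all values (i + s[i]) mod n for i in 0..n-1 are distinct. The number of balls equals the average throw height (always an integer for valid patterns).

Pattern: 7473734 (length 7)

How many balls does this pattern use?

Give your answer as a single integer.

Pattern = [7, 4, 7, 3, 7, 3, 4], length n = 7
  position 0: throw height = 7, running sum = 7
  position 1: throw height = 4, running sum = 11
  position 2: throw height = 7, running sum = 18
  position 3: throw height = 3, running sum = 21
  position 4: throw height = 7, running sum = 28
  position 5: throw height = 3, running sum = 31
  position 6: throw height = 4, running sum = 35
Total sum = 35; balls = sum / n = 35 / 7 = 5

Answer: 5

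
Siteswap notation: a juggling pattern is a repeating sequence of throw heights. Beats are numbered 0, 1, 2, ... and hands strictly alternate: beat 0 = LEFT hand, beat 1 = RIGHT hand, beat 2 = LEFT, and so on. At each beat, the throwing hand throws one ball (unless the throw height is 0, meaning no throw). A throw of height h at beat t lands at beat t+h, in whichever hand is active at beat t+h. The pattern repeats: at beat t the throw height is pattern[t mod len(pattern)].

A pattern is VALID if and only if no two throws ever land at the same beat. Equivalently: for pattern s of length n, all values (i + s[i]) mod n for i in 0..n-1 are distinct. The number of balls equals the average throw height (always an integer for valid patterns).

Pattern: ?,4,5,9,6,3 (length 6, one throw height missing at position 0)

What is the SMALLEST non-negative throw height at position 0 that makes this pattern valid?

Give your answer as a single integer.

i=0: s[i]=? (unknown)
i=1: (1 + 4) mod 6 = 5
i=2: (2 + 5) mod 6 = 1
i=3: (3 + 9) mod 6 = 0
i=4: (4 + 6) mod 6 = 4
i=5: (5 + 3) mod 6 = 2
Known residues: [0, 1, 2, 4, 5]; need a permutation of 0..5, so missing residue r = 3
Need (0 + s) mod 6 = 3; smallest s = (3 - 0) mod 6 = 3

Answer: 3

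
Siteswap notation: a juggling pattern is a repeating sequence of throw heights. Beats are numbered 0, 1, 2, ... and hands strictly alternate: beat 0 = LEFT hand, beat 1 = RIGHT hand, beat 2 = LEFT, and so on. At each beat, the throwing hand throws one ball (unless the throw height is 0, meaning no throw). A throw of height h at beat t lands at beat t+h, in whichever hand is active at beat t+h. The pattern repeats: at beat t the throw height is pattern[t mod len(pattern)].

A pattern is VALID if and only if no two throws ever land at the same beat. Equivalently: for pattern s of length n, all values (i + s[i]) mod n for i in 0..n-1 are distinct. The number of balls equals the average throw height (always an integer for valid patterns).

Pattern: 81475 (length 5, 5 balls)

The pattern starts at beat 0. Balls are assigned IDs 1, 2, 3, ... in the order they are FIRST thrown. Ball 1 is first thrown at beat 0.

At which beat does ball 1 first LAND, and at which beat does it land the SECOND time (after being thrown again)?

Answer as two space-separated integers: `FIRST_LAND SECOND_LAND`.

Beat 0 (L): throw ball1 h=8 -> lands@8:L; in-air after throw: [b1@8:L]
Beat 1 (R): throw ball2 h=1 -> lands@2:L; in-air after throw: [b2@2:L b1@8:L]
Beat 2 (L): throw ball2 h=4 -> lands@6:L; in-air after throw: [b2@6:L b1@8:L]
Beat 3 (R): throw ball3 h=7 -> lands@10:L; in-air after throw: [b2@6:L b1@8:L b3@10:L]
Beat 4 (L): throw ball4 h=5 -> lands@9:R; in-air after throw: [b2@6:L b1@8:L b4@9:R b3@10:L]
Beat 5 (R): throw ball5 h=8 -> lands@13:R; in-air after throw: [b2@6:L b1@8:L b4@9:R b3@10:L b5@13:R]
Beat 6 (L): throw ball2 h=1 -> lands@7:R; in-air after throw: [b2@7:R b1@8:L b4@9:R b3@10:L b5@13:R]
Beat 7 (R): throw ball2 h=4 -> lands@11:R; in-air after throw: [b1@8:L b4@9:R b3@10:L b2@11:R b5@13:R]
Beat 8 (L): throw ball1 h=7 -> lands@15:R; in-air after throw: [b4@9:R b3@10:L b2@11:R b5@13:R b1@15:R]
Beat 9 (R): throw ball4 h=5 -> lands@14:L; in-air after throw: [b3@10:L b2@11:R b5@13:R b4@14:L b1@15:R]
Beat 10 (L): throw ball3 h=8 -> lands@18:L; in-air after throw: [b2@11:R b5@13:R b4@14:L b1@15:R b3@18:L]
Beat 11 (R): throw ball2 h=1 -> lands@12:L; in-air after throw: [b2@12:L b5@13:R b4@14:L b1@15:R b3@18:L]
Beat 12 (L): throw ball2 h=4 -> lands@16:L; in-air after throw: [b5@13:R b4@14:L b1@15:R b2@16:L b3@18:L]
Beat 13 (R): throw ball5 h=7 -> lands@20:L; in-air after throw: [b4@14:L b1@15:R b2@16:L b3@18:L b5@20:L]
Beat 14 (L): throw ball4 h=5 -> lands@19:R; in-air after throw: [b1@15:R b2@16:L b3@18:L b4@19:R b5@20:L]
Ball 1: thrown@0 h=8 -> first land @8; rethrown@8 h=7 -> second land @15

Answer: 8 15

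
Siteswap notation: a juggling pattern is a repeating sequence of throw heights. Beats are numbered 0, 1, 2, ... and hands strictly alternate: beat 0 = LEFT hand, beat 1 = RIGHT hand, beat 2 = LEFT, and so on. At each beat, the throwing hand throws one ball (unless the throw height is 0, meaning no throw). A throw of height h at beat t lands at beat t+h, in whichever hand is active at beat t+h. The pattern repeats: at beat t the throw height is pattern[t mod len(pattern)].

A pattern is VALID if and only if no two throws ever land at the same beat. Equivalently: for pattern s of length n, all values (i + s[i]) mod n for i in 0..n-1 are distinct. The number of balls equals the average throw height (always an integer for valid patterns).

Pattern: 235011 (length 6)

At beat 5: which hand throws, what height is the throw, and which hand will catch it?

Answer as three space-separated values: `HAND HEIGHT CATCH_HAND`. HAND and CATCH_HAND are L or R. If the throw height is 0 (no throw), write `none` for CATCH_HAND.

Answer: R 1 L

Derivation:
Beat 5: 5 mod 2 = 1, so hand = R
Throw height = pattern[5 mod 6] = pattern[5] = 1
Lands at beat 5+1=6, 6 mod 2 = 0, so catch hand = L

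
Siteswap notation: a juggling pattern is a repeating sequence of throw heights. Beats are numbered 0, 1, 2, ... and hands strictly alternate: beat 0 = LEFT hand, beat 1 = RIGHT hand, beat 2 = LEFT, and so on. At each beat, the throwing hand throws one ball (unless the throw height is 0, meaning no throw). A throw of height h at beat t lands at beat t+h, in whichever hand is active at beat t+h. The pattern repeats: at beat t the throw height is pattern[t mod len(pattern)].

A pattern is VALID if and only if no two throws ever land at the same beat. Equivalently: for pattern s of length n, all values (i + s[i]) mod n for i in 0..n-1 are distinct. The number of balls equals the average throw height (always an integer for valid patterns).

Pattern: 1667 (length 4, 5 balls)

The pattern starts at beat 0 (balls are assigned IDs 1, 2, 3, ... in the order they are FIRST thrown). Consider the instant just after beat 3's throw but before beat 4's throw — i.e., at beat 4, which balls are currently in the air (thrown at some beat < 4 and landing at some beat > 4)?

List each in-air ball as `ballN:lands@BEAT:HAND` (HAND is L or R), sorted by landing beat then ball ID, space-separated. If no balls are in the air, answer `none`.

Beat 0 (L): throw ball1 h=1 -> lands@1:R; in-air after throw: [b1@1:R]
Beat 1 (R): throw ball1 h=6 -> lands@7:R; in-air after throw: [b1@7:R]
Beat 2 (L): throw ball2 h=6 -> lands@8:L; in-air after throw: [b1@7:R b2@8:L]
Beat 3 (R): throw ball3 h=7 -> lands@10:L; in-air after throw: [b1@7:R b2@8:L b3@10:L]
Beat 4 (L): throw ball4 h=1 -> lands@5:R; in-air after throw: [b4@5:R b1@7:R b2@8:L b3@10:L]

Answer: ball1:lands@7:R ball2:lands@8:L ball3:lands@10:L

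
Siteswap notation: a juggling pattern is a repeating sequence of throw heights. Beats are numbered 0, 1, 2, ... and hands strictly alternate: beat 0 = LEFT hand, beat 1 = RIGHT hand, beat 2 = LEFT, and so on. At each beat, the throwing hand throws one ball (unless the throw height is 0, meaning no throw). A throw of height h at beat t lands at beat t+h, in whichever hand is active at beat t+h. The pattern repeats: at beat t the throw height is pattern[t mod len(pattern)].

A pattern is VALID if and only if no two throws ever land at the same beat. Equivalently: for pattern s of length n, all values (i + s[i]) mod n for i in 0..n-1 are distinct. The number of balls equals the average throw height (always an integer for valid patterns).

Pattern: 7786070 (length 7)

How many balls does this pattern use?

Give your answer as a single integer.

Answer: 5

Derivation:
Pattern = [7, 7, 8, 6, 0, 7, 0], length n = 7
  position 0: throw height = 7, running sum = 7
  position 1: throw height = 7, running sum = 14
  position 2: throw height = 8, running sum = 22
  position 3: throw height = 6, running sum = 28
  position 4: throw height = 0, running sum = 28
  position 5: throw height = 7, running sum = 35
  position 6: throw height = 0, running sum = 35
Total sum = 35; balls = sum / n = 35 / 7 = 5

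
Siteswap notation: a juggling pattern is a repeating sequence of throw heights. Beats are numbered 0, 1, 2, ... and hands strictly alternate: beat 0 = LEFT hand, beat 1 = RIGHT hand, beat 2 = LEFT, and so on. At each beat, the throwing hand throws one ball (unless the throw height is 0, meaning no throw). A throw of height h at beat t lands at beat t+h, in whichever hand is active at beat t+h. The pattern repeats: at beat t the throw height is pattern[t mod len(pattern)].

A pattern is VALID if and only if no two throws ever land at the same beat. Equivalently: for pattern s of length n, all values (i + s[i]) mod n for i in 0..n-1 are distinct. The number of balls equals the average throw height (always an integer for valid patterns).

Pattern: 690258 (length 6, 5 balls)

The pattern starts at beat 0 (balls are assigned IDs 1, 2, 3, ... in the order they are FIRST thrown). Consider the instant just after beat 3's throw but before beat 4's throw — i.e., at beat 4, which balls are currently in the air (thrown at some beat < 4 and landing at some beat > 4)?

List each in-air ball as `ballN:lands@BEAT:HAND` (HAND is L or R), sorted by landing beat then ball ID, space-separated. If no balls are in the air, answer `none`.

Answer: ball3:lands@5:R ball1:lands@6:L ball2:lands@10:L

Derivation:
Beat 0 (L): throw ball1 h=6 -> lands@6:L; in-air after throw: [b1@6:L]
Beat 1 (R): throw ball2 h=9 -> lands@10:L; in-air after throw: [b1@6:L b2@10:L]
Beat 3 (R): throw ball3 h=2 -> lands@5:R; in-air after throw: [b3@5:R b1@6:L b2@10:L]
Beat 4 (L): throw ball4 h=5 -> lands@9:R; in-air after throw: [b3@5:R b1@6:L b4@9:R b2@10:L]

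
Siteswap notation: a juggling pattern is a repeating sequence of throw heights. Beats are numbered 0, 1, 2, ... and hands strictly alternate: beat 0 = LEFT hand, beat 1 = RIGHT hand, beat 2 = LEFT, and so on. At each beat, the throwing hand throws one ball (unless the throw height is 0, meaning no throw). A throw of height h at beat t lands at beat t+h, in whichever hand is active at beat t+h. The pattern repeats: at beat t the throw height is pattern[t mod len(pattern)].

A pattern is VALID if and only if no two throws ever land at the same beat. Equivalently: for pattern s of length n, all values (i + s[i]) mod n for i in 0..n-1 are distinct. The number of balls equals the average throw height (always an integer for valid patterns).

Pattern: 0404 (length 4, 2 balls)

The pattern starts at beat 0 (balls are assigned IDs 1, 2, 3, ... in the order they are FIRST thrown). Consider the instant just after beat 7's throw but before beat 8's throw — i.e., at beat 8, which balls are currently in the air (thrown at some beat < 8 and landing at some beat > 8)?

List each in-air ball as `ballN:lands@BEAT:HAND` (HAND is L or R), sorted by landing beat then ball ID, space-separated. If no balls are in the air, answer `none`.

Beat 1 (R): throw ball1 h=4 -> lands@5:R; in-air after throw: [b1@5:R]
Beat 3 (R): throw ball2 h=4 -> lands@7:R; in-air after throw: [b1@5:R b2@7:R]
Beat 5 (R): throw ball1 h=4 -> lands@9:R; in-air after throw: [b2@7:R b1@9:R]
Beat 7 (R): throw ball2 h=4 -> lands@11:R; in-air after throw: [b1@9:R b2@11:R]

Answer: ball1:lands@9:R ball2:lands@11:R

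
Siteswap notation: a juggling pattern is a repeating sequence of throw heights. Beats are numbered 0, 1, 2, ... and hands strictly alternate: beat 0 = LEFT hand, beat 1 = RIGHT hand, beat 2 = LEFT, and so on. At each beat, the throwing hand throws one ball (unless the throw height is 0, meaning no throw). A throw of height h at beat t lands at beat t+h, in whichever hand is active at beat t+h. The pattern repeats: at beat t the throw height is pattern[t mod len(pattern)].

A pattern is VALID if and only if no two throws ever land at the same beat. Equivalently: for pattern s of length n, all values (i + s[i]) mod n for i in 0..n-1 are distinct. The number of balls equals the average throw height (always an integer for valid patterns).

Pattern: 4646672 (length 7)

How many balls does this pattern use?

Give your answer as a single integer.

Answer: 5

Derivation:
Pattern = [4, 6, 4, 6, 6, 7, 2], length n = 7
  position 0: throw height = 4, running sum = 4
  position 1: throw height = 6, running sum = 10
  position 2: throw height = 4, running sum = 14
  position 3: throw height = 6, running sum = 20
  position 4: throw height = 6, running sum = 26
  position 5: throw height = 7, running sum = 33
  position 6: throw height = 2, running sum = 35
Total sum = 35; balls = sum / n = 35 / 7 = 5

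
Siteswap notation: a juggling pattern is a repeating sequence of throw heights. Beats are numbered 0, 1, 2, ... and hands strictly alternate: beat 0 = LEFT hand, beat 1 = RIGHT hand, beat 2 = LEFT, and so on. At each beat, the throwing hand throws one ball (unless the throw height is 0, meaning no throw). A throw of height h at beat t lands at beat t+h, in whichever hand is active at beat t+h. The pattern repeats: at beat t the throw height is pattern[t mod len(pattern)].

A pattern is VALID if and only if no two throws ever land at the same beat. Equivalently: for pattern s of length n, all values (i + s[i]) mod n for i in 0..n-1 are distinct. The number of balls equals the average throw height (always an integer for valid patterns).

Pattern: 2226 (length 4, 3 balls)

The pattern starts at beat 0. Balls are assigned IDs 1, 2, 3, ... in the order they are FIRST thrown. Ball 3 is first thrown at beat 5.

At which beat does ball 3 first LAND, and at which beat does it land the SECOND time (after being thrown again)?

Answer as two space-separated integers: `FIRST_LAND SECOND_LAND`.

Answer: 7 13

Derivation:
Beat 0 (L): throw ball1 h=2 -> lands@2:L; in-air after throw: [b1@2:L]
Beat 1 (R): throw ball2 h=2 -> lands@3:R; in-air after throw: [b1@2:L b2@3:R]
Beat 2 (L): throw ball1 h=2 -> lands@4:L; in-air after throw: [b2@3:R b1@4:L]
Beat 3 (R): throw ball2 h=6 -> lands@9:R; in-air after throw: [b1@4:L b2@9:R]
Beat 4 (L): throw ball1 h=2 -> lands@6:L; in-air after throw: [b1@6:L b2@9:R]
Beat 5 (R): throw ball3 h=2 -> lands@7:R; in-air after throw: [b1@6:L b3@7:R b2@9:R]
Beat 6 (L): throw ball1 h=2 -> lands@8:L; in-air after throw: [b3@7:R b1@8:L b2@9:R]
Beat 7 (R): throw ball3 h=6 -> lands@13:R; in-air after throw: [b1@8:L b2@9:R b3@13:R]
Beat 8 (L): throw ball1 h=2 -> lands@10:L; in-air after throw: [b2@9:R b1@10:L b3@13:R]
Beat 9 (R): throw ball2 h=2 -> lands@11:R; in-air after throw: [b1@10:L b2@11:R b3@13:R]
Beat 10 (L): throw ball1 h=2 -> lands@12:L; in-air after throw: [b2@11:R b1@12:L b3@13:R]
Beat 11 (R): throw ball2 h=6 -> lands@17:R; in-air after throw: [b1@12:L b3@13:R b2@17:R]
Beat 12 (L): throw ball1 h=2 -> lands@14:L; in-air after throw: [b3@13:R b1@14:L b2@17:R]
Beat 13 (R): throw ball3 h=2 -> lands@15:R; in-air after throw: [b1@14:L b3@15:R b2@17:R]
Ball 3: thrown@5 h=2 -> first land @7; rethrown@7 h=6 -> second land @13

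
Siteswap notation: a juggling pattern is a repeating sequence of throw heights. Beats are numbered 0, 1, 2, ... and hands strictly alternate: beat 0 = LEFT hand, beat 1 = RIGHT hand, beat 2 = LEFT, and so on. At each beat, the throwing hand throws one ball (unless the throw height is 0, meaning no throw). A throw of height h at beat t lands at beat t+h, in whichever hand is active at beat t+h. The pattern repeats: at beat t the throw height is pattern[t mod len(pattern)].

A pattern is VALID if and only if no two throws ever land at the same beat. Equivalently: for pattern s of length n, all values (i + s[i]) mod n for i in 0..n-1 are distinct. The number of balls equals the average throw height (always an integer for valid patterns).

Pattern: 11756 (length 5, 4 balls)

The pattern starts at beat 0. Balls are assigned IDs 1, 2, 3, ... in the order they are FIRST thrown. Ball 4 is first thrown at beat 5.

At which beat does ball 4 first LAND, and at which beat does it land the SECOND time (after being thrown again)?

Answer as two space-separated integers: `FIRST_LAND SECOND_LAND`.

Answer: 6 7

Derivation:
Beat 0 (L): throw ball1 h=1 -> lands@1:R; in-air after throw: [b1@1:R]
Beat 1 (R): throw ball1 h=1 -> lands@2:L; in-air after throw: [b1@2:L]
Beat 2 (L): throw ball1 h=7 -> lands@9:R; in-air after throw: [b1@9:R]
Beat 3 (R): throw ball2 h=5 -> lands@8:L; in-air after throw: [b2@8:L b1@9:R]
Beat 4 (L): throw ball3 h=6 -> lands@10:L; in-air after throw: [b2@8:L b1@9:R b3@10:L]
Beat 5 (R): throw ball4 h=1 -> lands@6:L; in-air after throw: [b4@6:L b2@8:L b1@9:R b3@10:L]
Beat 6 (L): throw ball4 h=1 -> lands@7:R; in-air after throw: [b4@7:R b2@8:L b1@9:R b3@10:L]
Beat 7 (R): throw ball4 h=7 -> lands@14:L; in-air after throw: [b2@8:L b1@9:R b3@10:L b4@14:L]
Ball 4: thrown@5 h=1 -> first land @6; rethrown@6 h=1 -> second land @7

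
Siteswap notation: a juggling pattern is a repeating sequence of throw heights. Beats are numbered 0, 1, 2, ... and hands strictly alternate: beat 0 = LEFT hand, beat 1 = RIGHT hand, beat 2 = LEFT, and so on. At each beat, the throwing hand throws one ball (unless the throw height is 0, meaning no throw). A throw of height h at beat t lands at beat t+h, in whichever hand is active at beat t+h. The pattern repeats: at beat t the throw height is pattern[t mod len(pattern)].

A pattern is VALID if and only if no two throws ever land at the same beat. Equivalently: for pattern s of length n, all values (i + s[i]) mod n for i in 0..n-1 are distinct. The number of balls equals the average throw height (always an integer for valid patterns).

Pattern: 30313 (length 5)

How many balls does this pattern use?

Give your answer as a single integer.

Pattern = [3, 0, 3, 1, 3], length n = 5
  position 0: throw height = 3, running sum = 3
  position 1: throw height = 0, running sum = 3
  position 2: throw height = 3, running sum = 6
  position 3: throw height = 1, running sum = 7
  position 4: throw height = 3, running sum = 10
Total sum = 10; balls = sum / n = 10 / 5 = 2

Answer: 2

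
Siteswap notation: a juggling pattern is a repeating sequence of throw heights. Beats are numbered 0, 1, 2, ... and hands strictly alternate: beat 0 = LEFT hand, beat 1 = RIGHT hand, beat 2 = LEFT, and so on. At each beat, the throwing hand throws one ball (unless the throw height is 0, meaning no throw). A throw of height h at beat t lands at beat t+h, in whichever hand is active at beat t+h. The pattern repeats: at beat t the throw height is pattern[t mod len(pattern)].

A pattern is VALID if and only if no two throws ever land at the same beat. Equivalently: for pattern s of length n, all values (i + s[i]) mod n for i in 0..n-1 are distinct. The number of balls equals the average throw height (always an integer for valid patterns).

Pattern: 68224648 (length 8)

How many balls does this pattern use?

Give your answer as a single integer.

Pattern = [6, 8, 2, 2, 4, 6, 4, 8], length n = 8
  position 0: throw height = 6, running sum = 6
  position 1: throw height = 8, running sum = 14
  position 2: throw height = 2, running sum = 16
  position 3: throw height = 2, running sum = 18
  position 4: throw height = 4, running sum = 22
  position 5: throw height = 6, running sum = 28
  position 6: throw height = 4, running sum = 32
  position 7: throw height = 8, running sum = 40
Total sum = 40; balls = sum / n = 40 / 8 = 5

Answer: 5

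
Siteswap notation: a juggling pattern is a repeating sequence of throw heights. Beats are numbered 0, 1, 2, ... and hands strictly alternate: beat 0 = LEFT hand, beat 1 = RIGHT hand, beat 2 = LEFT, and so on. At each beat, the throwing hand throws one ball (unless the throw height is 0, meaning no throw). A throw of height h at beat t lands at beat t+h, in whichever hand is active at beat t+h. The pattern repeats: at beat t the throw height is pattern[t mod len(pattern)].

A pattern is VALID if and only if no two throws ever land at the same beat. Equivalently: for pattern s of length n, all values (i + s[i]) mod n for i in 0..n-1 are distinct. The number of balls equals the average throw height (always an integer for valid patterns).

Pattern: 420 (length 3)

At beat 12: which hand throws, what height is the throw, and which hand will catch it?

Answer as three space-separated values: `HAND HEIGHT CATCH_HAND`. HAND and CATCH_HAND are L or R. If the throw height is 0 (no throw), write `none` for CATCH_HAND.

Beat 12: 12 mod 2 = 0, so hand = L
Throw height = pattern[12 mod 3] = pattern[0] = 4
Lands at beat 12+4=16, 16 mod 2 = 0, so catch hand = L

Answer: L 4 L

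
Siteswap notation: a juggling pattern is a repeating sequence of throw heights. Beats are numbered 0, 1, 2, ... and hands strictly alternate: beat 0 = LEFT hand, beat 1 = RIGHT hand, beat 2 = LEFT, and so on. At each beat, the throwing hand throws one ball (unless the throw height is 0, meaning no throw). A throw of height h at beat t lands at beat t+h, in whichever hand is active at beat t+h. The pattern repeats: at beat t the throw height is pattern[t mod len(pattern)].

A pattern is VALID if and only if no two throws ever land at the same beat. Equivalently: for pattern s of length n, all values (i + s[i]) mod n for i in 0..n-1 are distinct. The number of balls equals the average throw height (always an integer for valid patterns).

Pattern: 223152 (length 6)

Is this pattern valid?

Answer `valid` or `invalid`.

Answer: invalid

Derivation:
i=0: (i + s[i]) mod n = (0 + 2) mod 6 = 2
i=1: (i + s[i]) mod n = (1 + 2) mod 6 = 3
i=2: (i + s[i]) mod n = (2 + 3) mod 6 = 5
i=3: (i + s[i]) mod n = (3 + 1) mod 6 = 4
i=4: (i + s[i]) mod n = (4 + 5) mod 6 = 3
i=5: (i + s[i]) mod n = (5 + 2) mod 6 = 1
Residues: [2, 3, 5, 4, 3, 1], distinct: False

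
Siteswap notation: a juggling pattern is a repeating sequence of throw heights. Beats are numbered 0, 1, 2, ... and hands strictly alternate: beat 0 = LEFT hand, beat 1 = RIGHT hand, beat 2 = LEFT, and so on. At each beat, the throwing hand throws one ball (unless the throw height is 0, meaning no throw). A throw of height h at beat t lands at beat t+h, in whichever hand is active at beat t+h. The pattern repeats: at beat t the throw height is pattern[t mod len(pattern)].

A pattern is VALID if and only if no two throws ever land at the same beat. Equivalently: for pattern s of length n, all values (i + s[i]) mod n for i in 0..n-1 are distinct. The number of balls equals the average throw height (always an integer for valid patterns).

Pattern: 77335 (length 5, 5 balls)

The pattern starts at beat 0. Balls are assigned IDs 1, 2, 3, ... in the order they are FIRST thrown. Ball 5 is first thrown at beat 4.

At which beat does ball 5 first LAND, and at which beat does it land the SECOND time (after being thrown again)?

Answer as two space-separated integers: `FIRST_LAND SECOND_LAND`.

Answer: 9 14

Derivation:
Beat 0 (L): throw ball1 h=7 -> lands@7:R; in-air after throw: [b1@7:R]
Beat 1 (R): throw ball2 h=7 -> lands@8:L; in-air after throw: [b1@7:R b2@8:L]
Beat 2 (L): throw ball3 h=3 -> lands@5:R; in-air after throw: [b3@5:R b1@7:R b2@8:L]
Beat 3 (R): throw ball4 h=3 -> lands@6:L; in-air after throw: [b3@5:R b4@6:L b1@7:R b2@8:L]
Beat 4 (L): throw ball5 h=5 -> lands@9:R; in-air after throw: [b3@5:R b4@6:L b1@7:R b2@8:L b5@9:R]
Beat 5 (R): throw ball3 h=7 -> lands@12:L; in-air after throw: [b4@6:L b1@7:R b2@8:L b5@9:R b3@12:L]
Beat 6 (L): throw ball4 h=7 -> lands@13:R; in-air after throw: [b1@7:R b2@8:L b5@9:R b3@12:L b4@13:R]
Beat 7 (R): throw ball1 h=3 -> lands@10:L; in-air after throw: [b2@8:L b5@9:R b1@10:L b3@12:L b4@13:R]
Beat 8 (L): throw ball2 h=3 -> lands@11:R; in-air after throw: [b5@9:R b1@10:L b2@11:R b3@12:L b4@13:R]
Beat 9 (R): throw ball5 h=5 -> lands@14:L; in-air after throw: [b1@10:L b2@11:R b3@12:L b4@13:R b5@14:L]
Beat 10 (L): throw ball1 h=7 -> lands@17:R; in-air after throw: [b2@11:R b3@12:L b4@13:R b5@14:L b1@17:R]
Beat 11 (R): throw ball2 h=7 -> lands@18:L; in-air after throw: [b3@12:L b4@13:R b5@14:L b1@17:R b2@18:L]
Beat 12 (L): throw ball3 h=3 -> lands@15:R; in-air after throw: [b4@13:R b5@14:L b3@15:R b1@17:R b2@18:L]
Ball 5: thrown@4 h=5 -> first land @9; rethrown@9 h=5 -> second land @14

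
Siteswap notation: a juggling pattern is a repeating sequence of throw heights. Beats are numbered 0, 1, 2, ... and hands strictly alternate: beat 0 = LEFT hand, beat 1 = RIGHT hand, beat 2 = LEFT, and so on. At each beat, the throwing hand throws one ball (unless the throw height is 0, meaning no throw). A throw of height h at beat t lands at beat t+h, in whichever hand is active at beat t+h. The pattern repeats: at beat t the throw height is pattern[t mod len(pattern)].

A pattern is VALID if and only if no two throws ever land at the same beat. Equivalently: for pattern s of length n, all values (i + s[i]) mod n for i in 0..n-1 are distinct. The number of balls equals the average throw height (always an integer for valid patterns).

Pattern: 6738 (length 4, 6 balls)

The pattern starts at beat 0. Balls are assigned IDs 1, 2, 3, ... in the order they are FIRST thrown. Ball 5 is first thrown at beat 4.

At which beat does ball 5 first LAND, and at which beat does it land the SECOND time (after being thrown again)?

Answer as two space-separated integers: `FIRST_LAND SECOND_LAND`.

Beat 0 (L): throw ball1 h=6 -> lands@6:L; in-air after throw: [b1@6:L]
Beat 1 (R): throw ball2 h=7 -> lands@8:L; in-air after throw: [b1@6:L b2@8:L]
Beat 2 (L): throw ball3 h=3 -> lands@5:R; in-air after throw: [b3@5:R b1@6:L b2@8:L]
Beat 3 (R): throw ball4 h=8 -> lands@11:R; in-air after throw: [b3@5:R b1@6:L b2@8:L b4@11:R]
Beat 4 (L): throw ball5 h=6 -> lands@10:L; in-air after throw: [b3@5:R b1@6:L b2@8:L b5@10:L b4@11:R]
Beat 5 (R): throw ball3 h=7 -> lands@12:L; in-air after throw: [b1@6:L b2@8:L b5@10:L b4@11:R b3@12:L]
Beat 6 (L): throw ball1 h=3 -> lands@9:R; in-air after throw: [b2@8:L b1@9:R b5@10:L b4@11:R b3@12:L]
Beat 7 (R): throw ball6 h=8 -> lands@15:R; in-air after throw: [b2@8:L b1@9:R b5@10:L b4@11:R b3@12:L b6@15:R]
Beat 8 (L): throw ball2 h=6 -> lands@14:L; in-air after throw: [b1@9:R b5@10:L b4@11:R b3@12:L b2@14:L b6@15:R]
Beat 9 (R): throw ball1 h=7 -> lands@16:L; in-air after throw: [b5@10:L b4@11:R b3@12:L b2@14:L b6@15:R b1@16:L]
Beat 10 (L): throw ball5 h=3 -> lands@13:R; in-air after throw: [b4@11:R b3@12:L b5@13:R b2@14:L b6@15:R b1@16:L]
Beat 11 (R): throw ball4 h=8 -> lands@19:R; in-air after throw: [b3@12:L b5@13:R b2@14:L b6@15:R b1@16:L b4@19:R]
Beat 12 (L): throw ball3 h=6 -> lands@18:L; in-air after throw: [b5@13:R b2@14:L b6@15:R b1@16:L b3@18:L b4@19:R]
Beat 13 (R): throw ball5 h=7 -> lands@20:L; in-air after throw: [b2@14:L b6@15:R b1@16:L b3@18:L b4@19:R b5@20:L]
Ball 5: thrown@4 h=6 -> first land @10; rethrown@10 h=3 -> second land @13

Answer: 10 13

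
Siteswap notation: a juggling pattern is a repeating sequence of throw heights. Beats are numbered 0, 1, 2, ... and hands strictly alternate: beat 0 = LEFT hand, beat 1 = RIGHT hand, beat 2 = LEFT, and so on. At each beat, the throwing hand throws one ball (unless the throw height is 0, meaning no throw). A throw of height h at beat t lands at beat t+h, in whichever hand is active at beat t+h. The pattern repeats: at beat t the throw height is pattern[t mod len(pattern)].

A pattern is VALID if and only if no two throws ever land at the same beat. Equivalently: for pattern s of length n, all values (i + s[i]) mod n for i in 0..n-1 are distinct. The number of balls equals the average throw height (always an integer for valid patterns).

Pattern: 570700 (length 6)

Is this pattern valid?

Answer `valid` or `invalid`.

Answer: invalid

Derivation:
i=0: (i + s[i]) mod n = (0 + 5) mod 6 = 5
i=1: (i + s[i]) mod n = (1 + 7) mod 6 = 2
i=2: (i + s[i]) mod n = (2 + 0) mod 6 = 2
i=3: (i + s[i]) mod n = (3 + 7) mod 6 = 4
i=4: (i + s[i]) mod n = (4 + 0) mod 6 = 4
i=5: (i + s[i]) mod n = (5 + 0) mod 6 = 5
Residues: [5, 2, 2, 4, 4, 5], distinct: False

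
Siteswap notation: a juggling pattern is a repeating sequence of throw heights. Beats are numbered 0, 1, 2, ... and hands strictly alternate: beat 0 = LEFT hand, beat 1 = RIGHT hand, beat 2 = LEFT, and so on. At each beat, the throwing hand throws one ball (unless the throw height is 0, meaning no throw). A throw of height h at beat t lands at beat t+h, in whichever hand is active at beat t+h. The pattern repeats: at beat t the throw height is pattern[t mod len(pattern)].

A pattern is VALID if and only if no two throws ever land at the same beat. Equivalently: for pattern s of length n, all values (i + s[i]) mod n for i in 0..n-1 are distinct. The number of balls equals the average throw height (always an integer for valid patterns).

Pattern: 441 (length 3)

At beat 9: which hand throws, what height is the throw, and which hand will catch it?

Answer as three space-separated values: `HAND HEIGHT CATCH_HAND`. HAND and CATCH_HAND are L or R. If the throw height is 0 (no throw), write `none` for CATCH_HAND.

Beat 9: 9 mod 2 = 1, so hand = R
Throw height = pattern[9 mod 3] = pattern[0] = 4
Lands at beat 9+4=13, 13 mod 2 = 1, so catch hand = R

Answer: R 4 R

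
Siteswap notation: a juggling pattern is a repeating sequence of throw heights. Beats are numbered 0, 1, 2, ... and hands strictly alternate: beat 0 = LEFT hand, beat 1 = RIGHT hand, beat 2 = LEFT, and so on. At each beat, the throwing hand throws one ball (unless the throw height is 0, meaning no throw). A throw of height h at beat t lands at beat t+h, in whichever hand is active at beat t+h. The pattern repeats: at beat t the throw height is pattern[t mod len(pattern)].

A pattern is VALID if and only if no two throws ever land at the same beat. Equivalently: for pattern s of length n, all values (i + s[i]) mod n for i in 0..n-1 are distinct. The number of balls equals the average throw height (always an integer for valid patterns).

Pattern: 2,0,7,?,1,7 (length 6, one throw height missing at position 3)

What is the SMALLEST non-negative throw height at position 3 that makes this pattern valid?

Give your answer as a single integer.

Answer: 1

Derivation:
i=0: (0 + 2) mod 6 = 2
i=1: (1 + 0) mod 6 = 1
i=2: (2 + 7) mod 6 = 3
i=3: s[i]=? (unknown)
i=4: (4 + 1) mod 6 = 5
i=5: (5 + 7) mod 6 = 0
Known residues: [0, 1, 2, 3, 5]; need a permutation of 0..5, so missing residue r = 4
Need (3 + s) mod 6 = 4; smallest s = (4 - 3) mod 6 = 1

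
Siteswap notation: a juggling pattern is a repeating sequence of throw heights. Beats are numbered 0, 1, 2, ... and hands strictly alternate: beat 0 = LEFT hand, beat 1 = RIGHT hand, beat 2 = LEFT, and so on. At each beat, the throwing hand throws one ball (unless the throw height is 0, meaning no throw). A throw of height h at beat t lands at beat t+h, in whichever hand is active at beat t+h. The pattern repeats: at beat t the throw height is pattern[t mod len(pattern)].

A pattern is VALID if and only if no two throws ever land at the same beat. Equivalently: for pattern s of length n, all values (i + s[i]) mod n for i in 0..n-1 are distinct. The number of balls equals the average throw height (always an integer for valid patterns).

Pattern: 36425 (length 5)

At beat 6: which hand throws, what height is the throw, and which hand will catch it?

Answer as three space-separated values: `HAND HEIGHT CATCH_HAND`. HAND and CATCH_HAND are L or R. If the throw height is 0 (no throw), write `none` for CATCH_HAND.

Answer: L 6 L

Derivation:
Beat 6: 6 mod 2 = 0, so hand = L
Throw height = pattern[6 mod 5] = pattern[1] = 6
Lands at beat 6+6=12, 12 mod 2 = 0, so catch hand = L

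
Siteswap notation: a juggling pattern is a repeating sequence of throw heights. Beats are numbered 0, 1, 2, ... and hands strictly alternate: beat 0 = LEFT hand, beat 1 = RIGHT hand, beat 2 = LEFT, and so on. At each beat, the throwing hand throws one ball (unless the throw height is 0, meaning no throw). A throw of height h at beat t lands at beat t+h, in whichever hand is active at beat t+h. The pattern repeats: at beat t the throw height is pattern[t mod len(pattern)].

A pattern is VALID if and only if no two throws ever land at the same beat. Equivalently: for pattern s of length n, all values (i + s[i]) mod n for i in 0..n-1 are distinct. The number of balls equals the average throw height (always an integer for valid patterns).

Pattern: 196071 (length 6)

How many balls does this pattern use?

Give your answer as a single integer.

Pattern = [1, 9, 6, 0, 7, 1], length n = 6
  position 0: throw height = 1, running sum = 1
  position 1: throw height = 9, running sum = 10
  position 2: throw height = 6, running sum = 16
  position 3: throw height = 0, running sum = 16
  position 4: throw height = 7, running sum = 23
  position 5: throw height = 1, running sum = 24
Total sum = 24; balls = sum / n = 24 / 6 = 4

Answer: 4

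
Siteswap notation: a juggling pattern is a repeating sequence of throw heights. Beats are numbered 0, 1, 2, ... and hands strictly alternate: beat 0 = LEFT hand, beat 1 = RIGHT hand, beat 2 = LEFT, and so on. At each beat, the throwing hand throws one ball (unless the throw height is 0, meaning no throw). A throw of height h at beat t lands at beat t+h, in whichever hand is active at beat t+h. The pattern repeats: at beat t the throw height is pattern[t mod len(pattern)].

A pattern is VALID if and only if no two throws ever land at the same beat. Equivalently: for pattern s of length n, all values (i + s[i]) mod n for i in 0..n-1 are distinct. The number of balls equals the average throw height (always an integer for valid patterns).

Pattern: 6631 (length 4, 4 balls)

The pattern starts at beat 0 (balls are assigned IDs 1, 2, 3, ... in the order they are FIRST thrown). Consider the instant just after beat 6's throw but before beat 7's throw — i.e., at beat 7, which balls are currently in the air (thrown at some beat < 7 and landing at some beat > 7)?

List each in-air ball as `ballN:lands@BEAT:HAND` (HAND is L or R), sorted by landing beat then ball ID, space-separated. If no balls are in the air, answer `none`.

Answer: ball1:lands@9:R ball4:lands@10:L ball3:lands@11:R

Derivation:
Beat 0 (L): throw ball1 h=6 -> lands@6:L; in-air after throw: [b1@6:L]
Beat 1 (R): throw ball2 h=6 -> lands@7:R; in-air after throw: [b1@6:L b2@7:R]
Beat 2 (L): throw ball3 h=3 -> lands@5:R; in-air after throw: [b3@5:R b1@6:L b2@7:R]
Beat 3 (R): throw ball4 h=1 -> lands@4:L; in-air after throw: [b4@4:L b3@5:R b1@6:L b2@7:R]
Beat 4 (L): throw ball4 h=6 -> lands@10:L; in-air after throw: [b3@5:R b1@6:L b2@7:R b4@10:L]
Beat 5 (R): throw ball3 h=6 -> lands@11:R; in-air after throw: [b1@6:L b2@7:R b4@10:L b3@11:R]
Beat 6 (L): throw ball1 h=3 -> lands@9:R; in-air after throw: [b2@7:R b1@9:R b4@10:L b3@11:R]
Beat 7 (R): throw ball2 h=1 -> lands@8:L; in-air after throw: [b2@8:L b1@9:R b4@10:L b3@11:R]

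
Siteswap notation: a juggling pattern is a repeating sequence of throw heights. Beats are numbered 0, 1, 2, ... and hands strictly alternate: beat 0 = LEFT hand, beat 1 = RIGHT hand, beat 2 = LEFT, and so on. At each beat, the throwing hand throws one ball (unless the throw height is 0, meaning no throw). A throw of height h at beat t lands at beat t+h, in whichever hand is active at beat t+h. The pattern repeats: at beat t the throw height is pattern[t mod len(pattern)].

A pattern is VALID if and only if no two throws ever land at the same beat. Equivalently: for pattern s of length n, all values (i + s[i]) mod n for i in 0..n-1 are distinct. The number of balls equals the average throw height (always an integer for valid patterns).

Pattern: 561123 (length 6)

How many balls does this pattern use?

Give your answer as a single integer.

Answer: 3

Derivation:
Pattern = [5, 6, 1, 1, 2, 3], length n = 6
  position 0: throw height = 5, running sum = 5
  position 1: throw height = 6, running sum = 11
  position 2: throw height = 1, running sum = 12
  position 3: throw height = 1, running sum = 13
  position 4: throw height = 2, running sum = 15
  position 5: throw height = 3, running sum = 18
Total sum = 18; balls = sum / n = 18 / 6 = 3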